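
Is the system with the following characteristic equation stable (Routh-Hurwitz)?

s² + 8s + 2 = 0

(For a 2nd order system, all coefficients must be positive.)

Coefficients: 1, 8, 2. All positive, so system is stable.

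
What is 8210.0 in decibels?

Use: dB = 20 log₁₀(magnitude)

dB = 20 log₁₀(8210.0) = 78.3 dB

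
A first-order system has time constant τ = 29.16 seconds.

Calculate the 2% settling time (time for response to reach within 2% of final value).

For first-order system, 2% settling time ≈ 4τ = 4 × 29.16 = 116.64 s.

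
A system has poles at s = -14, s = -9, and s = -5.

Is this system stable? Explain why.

All poles are in the left half-plane. System is stable.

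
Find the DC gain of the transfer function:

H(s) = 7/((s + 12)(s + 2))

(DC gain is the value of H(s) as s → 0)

DC gain = H(0) = 7/(12 × 2) = 7/24 = 0.2917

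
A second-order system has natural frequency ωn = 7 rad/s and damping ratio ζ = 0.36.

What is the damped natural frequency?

ωd = ωn√(1 - ζ²) = 7√(1 - 0.36²) = 6.53 rad/s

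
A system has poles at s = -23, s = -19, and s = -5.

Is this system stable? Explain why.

All poles are in the left half-plane. System is stable.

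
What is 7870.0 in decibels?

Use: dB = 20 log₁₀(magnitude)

dB = 20 log₁₀(7870.0) = 77.9 dB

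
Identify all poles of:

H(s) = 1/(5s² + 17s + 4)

Discriminant = 17² - 4×5×4 = 289 - 80 = 209 > 0, so two distinct real poles. Using quadratic formula: s = (-17 ± √209)/(2×5) = (-17 ± √209)/10, with √209 ≈ 14.4568. s₁ ≈ -0.2543, s₂ ≈ -3.1457. Poles: s₁ = -0.2543, s₂ = -3.1457.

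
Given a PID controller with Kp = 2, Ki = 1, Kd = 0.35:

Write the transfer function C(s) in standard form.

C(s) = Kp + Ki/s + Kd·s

Substituting values: C(s) = 2 + 1/s + 0.35s = (0.35s² + 2s + 1)/s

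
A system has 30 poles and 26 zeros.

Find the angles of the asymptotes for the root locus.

n - m = 30 - 26 = 4. Angles: θk = (2k + 1)·180°/4 = 45°, 135°, 225°, 315°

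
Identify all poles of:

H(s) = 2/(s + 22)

Pole is where denominator = 0: s + 22 = 0, so s = -22.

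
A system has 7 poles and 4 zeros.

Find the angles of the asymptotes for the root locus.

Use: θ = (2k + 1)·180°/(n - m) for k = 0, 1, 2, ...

n - m = 7 - 4 = 3. Angles: θk = (2k + 1)·180°/3 = 60°, 180°, 300°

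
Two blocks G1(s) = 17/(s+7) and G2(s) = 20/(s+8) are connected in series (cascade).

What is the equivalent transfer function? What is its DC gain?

Series: multiply transfer functions. G_eq = 17/(s+7) × 20/(s+8) = 340/((s+7)(s+8)). DC gain = 340/(7×8) = 6.0714.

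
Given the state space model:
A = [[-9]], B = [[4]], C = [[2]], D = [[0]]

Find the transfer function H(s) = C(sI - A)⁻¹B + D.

(sI - A)⁻¹ = 1/(s + 9). H(s) = 2 × 4/(s + 9) + 0 = 8/(s + 9).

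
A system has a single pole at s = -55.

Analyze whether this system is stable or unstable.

Pole at s = -55 is in the left half-plane. Stable.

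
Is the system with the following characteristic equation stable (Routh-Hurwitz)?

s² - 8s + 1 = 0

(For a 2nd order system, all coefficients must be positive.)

Coefficients: 1, -8, 1. b=-8 not positive, so system is unstable.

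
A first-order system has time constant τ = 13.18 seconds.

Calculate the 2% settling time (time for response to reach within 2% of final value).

For first-order system, 2% settling time ≈ 4τ = 4 × 13.18 = 52.72 s.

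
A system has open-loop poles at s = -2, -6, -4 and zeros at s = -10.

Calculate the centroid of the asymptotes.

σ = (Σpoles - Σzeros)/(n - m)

σ = (Σpoles - Σzeros)/(n - m) = (-12 - (-10))/(3 - 1) = -2/2 = -1.0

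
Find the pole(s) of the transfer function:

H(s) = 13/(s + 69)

Pole is where denominator = 0: s + 69 = 0, so s = -69.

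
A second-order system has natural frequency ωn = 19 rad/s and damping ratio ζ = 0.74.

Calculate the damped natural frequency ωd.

ωd = ωn√(1 - ζ²) = 19√(1 - 0.74²) = 12.78 rad/s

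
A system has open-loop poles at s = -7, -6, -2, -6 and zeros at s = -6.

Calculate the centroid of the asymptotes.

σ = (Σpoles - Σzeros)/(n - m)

σ = (Σpoles - Σzeros)/(n - m) = (-21 - (-6))/(4 - 1) = -15/3 = -5.0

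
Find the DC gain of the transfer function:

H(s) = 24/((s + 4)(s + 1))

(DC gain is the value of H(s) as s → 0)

DC gain = H(0) = 24/(4 × 1) = 24/4 = 6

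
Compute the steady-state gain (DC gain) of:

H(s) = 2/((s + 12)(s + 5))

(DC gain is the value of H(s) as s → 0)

DC gain = H(0) = 2/(12 × 5) = 2/60 = 0.0333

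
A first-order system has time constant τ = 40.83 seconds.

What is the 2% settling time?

For first-order system, 2% settling time ≈ 4τ = 4 × 40.83 = 163.32 s.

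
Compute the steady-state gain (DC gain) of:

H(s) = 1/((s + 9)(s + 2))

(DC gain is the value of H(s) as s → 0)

DC gain = H(0) = 1/(9 × 2) = 1/18 = 0.0556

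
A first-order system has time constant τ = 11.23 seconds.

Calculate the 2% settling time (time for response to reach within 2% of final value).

For first-order system, 2% settling time ≈ 4τ = 4 × 11.23 = 44.92 s.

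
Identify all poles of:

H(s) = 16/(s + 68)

Pole is where denominator = 0: s + 68 = 0, so s = -68.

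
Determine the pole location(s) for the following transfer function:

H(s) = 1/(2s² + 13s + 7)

Discriminant = 13² - 4×2×7 = 169 - 56 = 113 > 0, so two distinct real poles. Using quadratic formula: s = (-13 ± √113)/(2×2) = (-13 ± √113)/4, with √113 ≈ 10.6301. s₁ ≈ -0.5925, s₂ ≈ -5.9075. Poles: s₁ = -0.5925, s₂ = -5.9075.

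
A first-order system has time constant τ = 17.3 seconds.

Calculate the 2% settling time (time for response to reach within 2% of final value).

For first-order system, 2% settling time ≈ 4τ = 4 × 17.3 = 69.2 s.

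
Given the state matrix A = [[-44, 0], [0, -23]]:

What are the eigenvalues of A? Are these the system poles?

For diagonal matrix, eigenvalues are diagonal entries: λ₁ = -44, λ₂ = -23. Eigenvalues of A = system poles.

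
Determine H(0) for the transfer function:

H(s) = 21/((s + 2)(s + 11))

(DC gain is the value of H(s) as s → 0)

DC gain = H(0) = 21/(2 × 11) = 21/22 = 0.9545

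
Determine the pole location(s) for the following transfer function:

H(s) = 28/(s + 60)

Pole is where denominator = 0: s + 60 = 0, so s = -60.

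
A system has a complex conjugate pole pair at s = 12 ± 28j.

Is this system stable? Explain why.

Real part of poles is 12 (> 0, right half-plane). Unstable.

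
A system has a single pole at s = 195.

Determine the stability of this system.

Pole at s = 195 is in the right half-plane. Unstable.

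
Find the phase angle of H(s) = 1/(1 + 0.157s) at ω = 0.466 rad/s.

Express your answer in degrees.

Phase = -arctan(ωτ) = -arctan(0.466 × 0.157) = -4.2°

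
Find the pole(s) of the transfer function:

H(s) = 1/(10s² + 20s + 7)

Discriminant = 20² - 4×10×7 = 400 - 280 = 120 > 0, so two distinct real poles. Using quadratic formula: s = (-20 ± √120)/(2×10) = (-20 ± √120)/20, with √120 ≈ 10.9545. s₁ ≈ -0.4523, s₂ ≈ -1.5477. Poles: s₁ = -0.4523, s₂ = -1.5477.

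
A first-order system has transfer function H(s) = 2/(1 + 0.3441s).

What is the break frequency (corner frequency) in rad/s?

Corner frequency = 1/τ = 1/0.3441 = 2.906 rad/s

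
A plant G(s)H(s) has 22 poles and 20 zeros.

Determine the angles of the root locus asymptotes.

n - m = 22 - 20 = 2. Angles: θk = (2k + 1)·180°/2 = 90°, 270°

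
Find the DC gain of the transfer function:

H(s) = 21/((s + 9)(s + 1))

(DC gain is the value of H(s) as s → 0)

DC gain = H(0) = 21/(9 × 1) = 21/9 = 2.3333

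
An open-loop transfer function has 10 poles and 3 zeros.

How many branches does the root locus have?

Root locus has n branches where n = number of poles = 10.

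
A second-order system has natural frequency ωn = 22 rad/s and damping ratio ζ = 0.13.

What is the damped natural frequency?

ωd = ωn√(1 - ζ²) = 22√(1 - 0.13²) = 21.81 rad/s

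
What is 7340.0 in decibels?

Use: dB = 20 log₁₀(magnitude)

dB = 20 log₁₀(7340.0) = 77.3 dB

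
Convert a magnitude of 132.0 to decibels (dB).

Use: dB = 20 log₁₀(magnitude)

dB = 20 log₁₀(132.0) = 42.4 dB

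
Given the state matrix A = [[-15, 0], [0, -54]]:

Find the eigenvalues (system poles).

For diagonal matrix, eigenvalues are diagonal entries: λ₁ = -15, λ₂ = -54.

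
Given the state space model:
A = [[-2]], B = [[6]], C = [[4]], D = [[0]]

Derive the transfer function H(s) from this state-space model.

(sI - A)⁻¹ = 1/(s + 2). H(s) = 4 × 6/(s + 2) + 0 = 24/(s + 2).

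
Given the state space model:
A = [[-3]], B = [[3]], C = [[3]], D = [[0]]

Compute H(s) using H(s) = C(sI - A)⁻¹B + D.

(sI - A)⁻¹ = 1/(s + 3). H(s) = 3 × 3/(s + 3) + 0 = 9/(s + 3).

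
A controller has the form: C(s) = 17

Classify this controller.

This is a Proportional (P) controller.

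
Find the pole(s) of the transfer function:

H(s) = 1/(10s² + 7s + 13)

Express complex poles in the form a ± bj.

Discriminant = 7² - 4×10×13 = 49 - 520 = -471 < 0, so the poles are a complex conjugate pair s = (-7 ± j√471)/(2×10). Real part = -7/(2×10) = -7/20 = -0.35; imaginary part = ±√471/(2×10) ≈ 1.0851. Poles: s = -0.35 ± 1.0851j.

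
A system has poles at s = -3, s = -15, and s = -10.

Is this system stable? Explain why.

All poles are in the left half-plane. System is stable.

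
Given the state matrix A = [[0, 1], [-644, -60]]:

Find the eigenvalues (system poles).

det(A - λI) = λ² - (-60)λ + 644 = (λ - (-46))(λ - (-14)). Eigenvalues: -46, -14.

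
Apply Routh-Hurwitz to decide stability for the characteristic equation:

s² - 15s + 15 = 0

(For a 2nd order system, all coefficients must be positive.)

Coefficients: 1, -15, 15. b=-15 not positive, so system is unstable.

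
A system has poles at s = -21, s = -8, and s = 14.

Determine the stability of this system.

Pole(s) at s = 14 are not in the left half-plane. System is unstable.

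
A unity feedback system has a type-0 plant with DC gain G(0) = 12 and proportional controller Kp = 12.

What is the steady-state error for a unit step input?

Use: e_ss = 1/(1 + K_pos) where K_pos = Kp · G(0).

K_pos = Kp · G(0) = 12 × 12 = 144. e_ss = 1/(1 + 144) = 0.0069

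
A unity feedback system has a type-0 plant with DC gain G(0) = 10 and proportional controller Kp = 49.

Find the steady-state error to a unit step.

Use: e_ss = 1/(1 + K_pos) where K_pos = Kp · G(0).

K_pos = Kp · G(0) = 49 × 10 = 490. e_ss = 1/(1 + 490) = 0.0020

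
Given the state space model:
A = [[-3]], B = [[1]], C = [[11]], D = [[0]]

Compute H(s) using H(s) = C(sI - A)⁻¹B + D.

(sI - A)⁻¹ = 1/(s + 3). H(s) = 11 × 1/(s + 3) + 0 = 11/(s + 3).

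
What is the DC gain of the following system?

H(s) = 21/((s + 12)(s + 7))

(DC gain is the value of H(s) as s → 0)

DC gain = H(0) = 21/(12 × 7) = 21/84 = 0.25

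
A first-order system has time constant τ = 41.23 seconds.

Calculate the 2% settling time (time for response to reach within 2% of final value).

For first-order system, 2% settling time ≈ 4τ = 4 × 41.23 = 164.92 s.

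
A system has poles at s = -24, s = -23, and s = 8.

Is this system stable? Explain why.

Pole(s) at s = 8 are not in the left half-plane. System is unstable.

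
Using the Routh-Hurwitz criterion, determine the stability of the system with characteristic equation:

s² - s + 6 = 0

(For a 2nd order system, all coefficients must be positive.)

Coefficients: 1, -1, 6. b=-1 not positive, so system is unstable.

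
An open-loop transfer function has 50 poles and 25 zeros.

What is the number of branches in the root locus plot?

Root locus has n branches where n = number of poles = 50.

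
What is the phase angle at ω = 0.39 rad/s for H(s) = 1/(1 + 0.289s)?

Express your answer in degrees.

Phase = -arctan(ωτ) = -arctan(0.39 × 0.289) = -6.4°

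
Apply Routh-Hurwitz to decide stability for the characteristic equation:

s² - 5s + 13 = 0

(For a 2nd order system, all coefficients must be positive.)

Coefficients: 1, -5, 13. b=-5 not positive, so system is unstable.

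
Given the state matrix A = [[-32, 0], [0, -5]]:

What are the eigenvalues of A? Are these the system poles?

For diagonal matrix, eigenvalues are diagonal entries: λ₁ = -32, λ₂ = -5. Eigenvalues of A = system poles.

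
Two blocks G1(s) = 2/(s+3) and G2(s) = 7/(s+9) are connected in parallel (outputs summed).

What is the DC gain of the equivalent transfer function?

Parallel: G_eq = G1 + G2. DC gain = G1(0) + G2(0) = 2/3 + 7/9 = 0.6667 + 0.7778 = 1.4444.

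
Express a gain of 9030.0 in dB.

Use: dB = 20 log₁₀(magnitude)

dB = 20 log₁₀(9030.0) = 79.1 dB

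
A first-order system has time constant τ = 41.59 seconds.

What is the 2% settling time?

For first-order system, 2% settling time ≈ 4τ = 4 × 41.59 = 166.36 s.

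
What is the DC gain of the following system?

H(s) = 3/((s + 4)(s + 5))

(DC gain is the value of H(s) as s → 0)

DC gain = H(0) = 3/(4 × 5) = 3/20 = 0.15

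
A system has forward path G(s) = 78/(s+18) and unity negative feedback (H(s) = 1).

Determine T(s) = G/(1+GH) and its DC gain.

T(s) = G/(1+GH) = [78/(s+18)] / [1 + 78/(s+18)] = 78/(s+18+78) = 78/(s+96). DC gain = 78/96 = 0.8125.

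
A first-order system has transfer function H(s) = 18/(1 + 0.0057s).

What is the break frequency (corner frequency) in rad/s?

Corner frequency = 1/τ = 1/0.0057 = 175.439 rad/s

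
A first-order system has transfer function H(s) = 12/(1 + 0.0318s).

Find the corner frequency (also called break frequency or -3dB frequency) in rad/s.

Corner frequency = 1/τ = 1/0.0318 = 31.447 rad/s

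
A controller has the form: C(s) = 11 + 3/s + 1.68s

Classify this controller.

This is a Proportional-Integral-Derivative (PID) controller.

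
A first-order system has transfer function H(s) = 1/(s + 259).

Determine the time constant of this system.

For H(s) = 1/(s + 1/τ), the pole is at -1/τ = -259, so τ = 1/259 = 0.0039 s.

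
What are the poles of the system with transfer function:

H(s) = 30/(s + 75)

Pole is where denominator = 0: s + 75 = 0, so s = -75.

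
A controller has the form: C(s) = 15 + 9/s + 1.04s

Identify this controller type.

This is a Proportional-Integral-Derivative (PID) controller.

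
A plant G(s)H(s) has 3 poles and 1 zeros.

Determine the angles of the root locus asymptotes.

n - m = 3 - 1 = 2. Angles: θk = (2k + 1)·180°/2 = 90°, 270°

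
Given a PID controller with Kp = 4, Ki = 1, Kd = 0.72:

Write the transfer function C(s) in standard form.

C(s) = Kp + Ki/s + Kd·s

Substituting values: C(s) = 4 + 1/s + 0.72s = (0.72s² + 4s + 1)/s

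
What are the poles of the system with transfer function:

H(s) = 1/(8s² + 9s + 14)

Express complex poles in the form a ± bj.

Discriminant = 9² - 4×8×14 = 81 - 448 = -367 < 0, so the poles are a complex conjugate pair s = (-9 ± j√367)/(2×8). Real part = -9/(2×8) = -9/16 = -0.5625; imaginary part = ±√367/(2×8) ≈ 1.1973. Poles: s = -0.5625 ± 1.1973j.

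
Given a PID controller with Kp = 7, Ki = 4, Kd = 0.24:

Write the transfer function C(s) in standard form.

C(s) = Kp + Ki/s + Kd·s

Substituting values: C(s) = 7 + 4/s + 0.24s = (0.24s² + 7s + 4)/s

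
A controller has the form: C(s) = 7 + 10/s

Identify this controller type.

This is a Proportional-Integral (PI) controller.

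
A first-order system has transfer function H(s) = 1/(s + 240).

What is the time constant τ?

For H(s) = 1/(s + 1/τ), the pole is at -1/τ = -240, so τ = 1/240 = 0.0042 s.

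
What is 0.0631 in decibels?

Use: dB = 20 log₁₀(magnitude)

dB = 20 log₁₀(0.0631) = -24.0 dB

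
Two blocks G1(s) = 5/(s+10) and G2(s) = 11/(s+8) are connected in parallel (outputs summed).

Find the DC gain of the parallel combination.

Parallel: G_eq = G1 + G2. DC gain = G1(0) + G2(0) = 5/10 + 11/8 = 0.5 + 1.375 = 1.875.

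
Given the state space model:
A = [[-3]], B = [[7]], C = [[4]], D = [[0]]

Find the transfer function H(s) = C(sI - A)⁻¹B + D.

(sI - A)⁻¹ = 1/(s + 3). H(s) = 4 × 7/(s + 3) + 0 = 28/(s + 3).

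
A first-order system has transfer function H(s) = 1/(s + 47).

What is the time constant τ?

For H(s) = 1/(s + 1/τ), the pole is at -1/τ = -47, so τ = 1/47 = 0.0213 s.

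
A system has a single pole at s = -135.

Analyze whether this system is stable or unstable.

Pole at s = -135 is in the left half-plane. Stable.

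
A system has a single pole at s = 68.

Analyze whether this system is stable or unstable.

Pole at s = 68 is in the right half-plane. Unstable.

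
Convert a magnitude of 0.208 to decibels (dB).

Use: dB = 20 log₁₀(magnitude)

dB = 20 log₁₀(0.208) = -13.6 dB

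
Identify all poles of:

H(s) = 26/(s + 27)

Pole is where denominator = 0: s + 27 = 0, so s = -27.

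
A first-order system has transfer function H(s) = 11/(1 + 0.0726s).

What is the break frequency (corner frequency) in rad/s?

Corner frequency = 1/τ = 1/0.0726 = 13.774 rad/s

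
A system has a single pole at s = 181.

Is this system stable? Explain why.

Pole at s = 181 is in the right half-plane. Unstable.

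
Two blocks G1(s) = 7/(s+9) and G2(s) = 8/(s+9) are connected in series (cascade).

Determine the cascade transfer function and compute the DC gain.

Series: multiply transfer functions. G_eq = 7/(s+9) × 8/(s+9) = 56/((s+9)(s+9)). DC gain = 56/(9×9) = 0.6914.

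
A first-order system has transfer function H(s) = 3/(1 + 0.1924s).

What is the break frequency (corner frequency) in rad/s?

Corner frequency = 1/τ = 1/0.1924 = 5.198 rad/s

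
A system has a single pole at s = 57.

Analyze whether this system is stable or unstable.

Pole at s = 57 is in the right half-plane. Unstable.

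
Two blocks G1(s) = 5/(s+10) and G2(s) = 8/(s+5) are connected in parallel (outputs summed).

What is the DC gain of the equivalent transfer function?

Parallel: G_eq = G1 + G2. DC gain = G1(0) + G2(0) = 5/10 + 8/5 = 0.5 + 1.6 = 2.1.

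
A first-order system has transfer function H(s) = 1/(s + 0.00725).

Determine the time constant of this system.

For H(s) = 1/(s + 1/τ), the pole is at -1/τ = -0.00725, so τ = 1/0.00725 = 137.9 s.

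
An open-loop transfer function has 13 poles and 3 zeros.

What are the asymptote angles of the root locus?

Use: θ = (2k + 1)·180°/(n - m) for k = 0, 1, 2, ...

n - m = 13 - 3 = 10. Angles: θk = (2k + 1)·180°/10 = 18°, 54°, 90°, 126°, 162°, 198°, 234°, 270°, 306°, 342°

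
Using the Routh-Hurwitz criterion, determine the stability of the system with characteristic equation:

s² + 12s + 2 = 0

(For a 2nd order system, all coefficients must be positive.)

Coefficients: 1, 12, 2. All positive, so system is stable.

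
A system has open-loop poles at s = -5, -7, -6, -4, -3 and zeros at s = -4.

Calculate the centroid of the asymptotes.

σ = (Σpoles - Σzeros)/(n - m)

σ = (Σpoles - Σzeros)/(n - m) = (-25 - (-4))/(5 - 1) = -21/4 = -5.25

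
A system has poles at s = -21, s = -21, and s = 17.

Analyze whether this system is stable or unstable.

Pole(s) at s = 17 are not in the left half-plane. System is unstable.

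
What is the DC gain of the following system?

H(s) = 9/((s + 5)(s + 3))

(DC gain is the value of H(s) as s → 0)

DC gain = H(0) = 9/(5 × 3) = 9/15 = 0.6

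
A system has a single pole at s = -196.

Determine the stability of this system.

Pole at s = -196 is in the left half-plane. Stable.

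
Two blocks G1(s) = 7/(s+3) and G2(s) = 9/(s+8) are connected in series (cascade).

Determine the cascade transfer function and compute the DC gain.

Series: multiply transfer functions. G_eq = 7/(s+3) × 9/(s+8) = 63/((s+3)(s+8)). DC gain = 63/(3×8) = 2.625.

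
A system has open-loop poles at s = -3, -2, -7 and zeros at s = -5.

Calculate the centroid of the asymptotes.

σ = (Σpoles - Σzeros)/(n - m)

σ = (Σpoles - Σzeros)/(n - m) = (-12 - (-5))/(3 - 1) = -7/2 = -3.5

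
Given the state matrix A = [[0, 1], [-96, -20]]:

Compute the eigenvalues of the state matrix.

det(A - λI) = λ² - (-20)λ + 96 = (λ - (-12))(λ - (-8)). Eigenvalues: -12, -8.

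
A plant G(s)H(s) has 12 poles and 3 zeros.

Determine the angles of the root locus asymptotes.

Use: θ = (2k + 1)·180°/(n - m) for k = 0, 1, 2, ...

n - m = 12 - 3 = 9. Angles: θk = (2k + 1)·180°/9 = 20°, 60°, 100°, 140°, 180°, 220°, 260°, 300°, 340°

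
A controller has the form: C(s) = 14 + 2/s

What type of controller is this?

This is a Proportional-Integral (PI) controller.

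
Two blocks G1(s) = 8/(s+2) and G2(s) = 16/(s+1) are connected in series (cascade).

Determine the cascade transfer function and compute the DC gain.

Series: multiply transfer functions. G_eq = 8/(s+2) × 16/(s+1) = 128/((s+2)(s+1)). DC gain = 128/(2×1) = 64.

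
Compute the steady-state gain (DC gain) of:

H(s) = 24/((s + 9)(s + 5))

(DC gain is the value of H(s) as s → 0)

DC gain = H(0) = 24/(9 × 5) = 24/45 = 0.5333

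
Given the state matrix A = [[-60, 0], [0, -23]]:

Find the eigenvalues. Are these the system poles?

For diagonal matrix, eigenvalues are diagonal entries: λ₁ = -60, λ₂ = -23. Eigenvalues of A = system poles.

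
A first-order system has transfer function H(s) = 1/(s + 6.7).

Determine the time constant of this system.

For H(s) = 1/(s + 1/τ), the pole is at -1/τ = -6.7, so τ = 1/6.7 = 0.1493 s.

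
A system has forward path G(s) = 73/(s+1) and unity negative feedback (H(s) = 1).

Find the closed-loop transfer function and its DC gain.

T(s) = G/(1+GH) = [73/(s+1)] / [1 + 73/(s+1)] = 73/(s+1+73) = 73/(s+74). DC gain = 73/74 = 0.9865.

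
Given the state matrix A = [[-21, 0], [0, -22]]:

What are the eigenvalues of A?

For diagonal matrix, eigenvalues are diagonal entries: λ₁ = -21, λ₂ = -22.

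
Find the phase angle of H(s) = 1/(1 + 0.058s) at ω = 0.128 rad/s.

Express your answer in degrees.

Phase = -arctan(ωτ) = -arctan(0.128 × 0.058) = -0.4°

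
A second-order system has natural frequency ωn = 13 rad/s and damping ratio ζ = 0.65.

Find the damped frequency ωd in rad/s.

ωd = ωn√(1 - ζ²) = 13√(1 - 0.65²) = 9.88 rad/s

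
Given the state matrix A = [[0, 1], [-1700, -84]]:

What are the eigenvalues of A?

det(A - λI) = λ² - (-84)λ + 1700 = (λ - (-34))(λ - (-50)). Eigenvalues: -34, -50.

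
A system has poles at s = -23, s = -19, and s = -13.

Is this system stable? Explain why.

All poles are in the left half-plane. System is stable.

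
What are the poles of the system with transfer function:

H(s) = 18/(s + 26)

Pole is where denominator = 0: s + 26 = 0, so s = -26.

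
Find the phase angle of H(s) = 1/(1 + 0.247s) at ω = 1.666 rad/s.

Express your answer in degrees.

Phase = -arctan(ωτ) = -arctan(1.666 × 0.247) = -22.4°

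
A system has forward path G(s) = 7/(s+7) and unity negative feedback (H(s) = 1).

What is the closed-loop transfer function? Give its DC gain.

T(s) = G/(1+GH) = [7/(s+7)] / [1 + 7/(s+7)] = 7/(s+7+7) = 7/(s+14). DC gain = 7/14 = 0.5.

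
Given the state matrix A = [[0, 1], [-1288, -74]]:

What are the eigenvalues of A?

det(A - λI) = λ² - (-74)λ + 1288 = (λ - (-46))(λ - (-28)). Eigenvalues: -46, -28.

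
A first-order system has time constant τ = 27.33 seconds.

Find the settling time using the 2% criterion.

For first-order system, 2% settling time ≈ 4τ = 4 × 27.33 = 109.32 s.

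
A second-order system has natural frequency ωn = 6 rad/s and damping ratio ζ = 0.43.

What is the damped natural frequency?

ωd = ωn√(1 - ζ²) = 6√(1 - 0.43²) = 5.42 rad/s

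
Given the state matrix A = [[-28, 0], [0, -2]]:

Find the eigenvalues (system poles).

For diagonal matrix, eigenvalues are diagonal entries: λ₁ = -28, λ₂ = -2.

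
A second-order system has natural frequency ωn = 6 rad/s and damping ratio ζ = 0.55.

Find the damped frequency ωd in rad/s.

ωd = ωn√(1 - ζ²) = 6√(1 - 0.55²) = 5.01 rad/s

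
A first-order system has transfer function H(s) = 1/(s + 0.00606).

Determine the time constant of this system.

For H(s) = 1/(s + 1/τ), the pole is at -1/τ = -0.00606, so τ = 1/0.00606 = 165 s.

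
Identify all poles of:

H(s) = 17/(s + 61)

Pole is where denominator = 0: s + 61 = 0, so s = -61.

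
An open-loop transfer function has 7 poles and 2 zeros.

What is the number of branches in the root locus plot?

Root locus has n branches where n = number of poles = 7.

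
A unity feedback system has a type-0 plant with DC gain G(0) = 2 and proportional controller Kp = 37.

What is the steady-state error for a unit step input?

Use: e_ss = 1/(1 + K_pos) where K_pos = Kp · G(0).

K_pos = Kp · G(0) = 37 × 2 = 74. e_ss = 1/(1 + 74) = 0.0133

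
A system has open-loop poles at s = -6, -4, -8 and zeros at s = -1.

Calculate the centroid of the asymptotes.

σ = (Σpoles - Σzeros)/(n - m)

σ = (Σpoles - Σzeros)/(n - m) = (-18 - (-1))/(3 - 1) = -17/2 = -8.5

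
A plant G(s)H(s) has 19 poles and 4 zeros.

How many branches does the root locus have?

Root locus has n branches where n = number of poles = 19.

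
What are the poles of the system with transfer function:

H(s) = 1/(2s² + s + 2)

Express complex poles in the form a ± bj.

Discriminant = 1² - 4×2×2 = 1 - 16 = -15 < 0, so the poles are a complex conjugate pair s = (-1 ± j√15)/(2×2). Real part = -1/(2×2) = -1/4 = -0.25; imaginary part = ±√15/(2×2) ≈ 0.9682. Poles: s = -0.25 ± 0.9682j.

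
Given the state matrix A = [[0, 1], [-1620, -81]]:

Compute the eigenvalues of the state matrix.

det(A - λI) = λ² - (-81)λ + 1620 = (λ - (-36))(λ - (-45)). Eigenvalues: -36, -45.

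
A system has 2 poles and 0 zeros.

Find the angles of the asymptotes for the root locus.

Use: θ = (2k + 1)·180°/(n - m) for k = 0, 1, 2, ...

n - m = 2 - 0 = 2. Angles: θk = (2k + 1)·180°/2 = 90°, 270°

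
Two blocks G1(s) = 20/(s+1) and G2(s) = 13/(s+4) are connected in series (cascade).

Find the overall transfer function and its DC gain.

Series: multiply transfer functions. G_eq = 20/(s+1) × 13/(s+4) = 260/((s+1)(s+4)). DC gain = 260/(1×4) = 65.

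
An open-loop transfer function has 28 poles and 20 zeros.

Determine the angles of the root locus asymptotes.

n - m = 28 - 20 = 8. Angles: θk = (2k + 1)·180°/8 = 22.5°, 67.5°, 112.5°, 157.5°, 202.5°, 247.5°, 292.5°, 337.5°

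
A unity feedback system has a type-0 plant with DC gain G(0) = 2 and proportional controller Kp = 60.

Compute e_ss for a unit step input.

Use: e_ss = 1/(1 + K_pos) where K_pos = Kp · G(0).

K_pos = Kp · G(0) = 60 × 2 = 120. e_ss = 1/(1 + 120) = 0.0083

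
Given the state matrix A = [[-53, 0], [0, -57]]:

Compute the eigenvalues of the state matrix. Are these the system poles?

For diagonal matrix, eigenvalues are diagonal entries: λ₁ = -53, λ₂ = -57. Eigenvalues of A = system poles.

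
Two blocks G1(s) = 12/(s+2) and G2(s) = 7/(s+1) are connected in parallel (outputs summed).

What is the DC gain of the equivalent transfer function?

Parallel: G_eq = G1 + G2. DC gain = G1(0) + G2(0) = 12/2 + 7/1 = 6 + 7 = 13.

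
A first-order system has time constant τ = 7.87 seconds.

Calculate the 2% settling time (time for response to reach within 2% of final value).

For first-order system, 2% settling time ≈ 4τ = 4 × 7.87 = 31.48 s.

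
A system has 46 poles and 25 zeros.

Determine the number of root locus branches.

Root locus has n branches where n = number of poles = 46.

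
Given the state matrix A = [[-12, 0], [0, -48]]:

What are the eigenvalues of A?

For diagonal matrix, eigenvalues are diagonal entries: λ₁ = -12, λ₂ = -48.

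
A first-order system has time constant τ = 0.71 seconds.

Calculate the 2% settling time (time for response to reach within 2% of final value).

For first-order system, 2% settling time ≈ 4τ = 4 × 0.71 = 2.84 s.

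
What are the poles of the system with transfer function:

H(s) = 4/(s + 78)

Pole is where denominator = 0: s + 78 = 0, so s = -78.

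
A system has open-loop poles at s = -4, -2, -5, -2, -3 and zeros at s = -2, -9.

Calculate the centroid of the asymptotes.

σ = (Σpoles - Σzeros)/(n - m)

σ = (Σpoles - Σzeros)/(n - m) = (-16 - (-11))/(5 - 2) = -5/3 = -1.67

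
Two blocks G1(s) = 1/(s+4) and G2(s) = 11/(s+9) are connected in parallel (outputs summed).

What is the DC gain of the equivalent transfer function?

Parallel: G_eq = G1 + G2. DC gain = G1(0) + G2(0) = 1/4 + 11/9 = 0.25 + 1.2222 = 1.4722.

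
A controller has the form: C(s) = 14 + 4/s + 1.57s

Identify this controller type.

This is a Proportional-Integral-Derivative (PID) controller.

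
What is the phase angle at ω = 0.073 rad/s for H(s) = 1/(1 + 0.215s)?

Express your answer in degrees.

Phase = -arctan(ωτ) = -arctan(0.073 × 0.215) = -0.9°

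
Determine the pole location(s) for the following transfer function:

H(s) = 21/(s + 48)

Pole is where denominator = 0: s + 48 = 0, so s = -48.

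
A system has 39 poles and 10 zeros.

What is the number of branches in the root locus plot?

Root locus has n branches where n = number of poles = 39.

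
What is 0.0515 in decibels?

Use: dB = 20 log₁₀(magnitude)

dB = 20 log₁₀(0.0515) = -25.8 dB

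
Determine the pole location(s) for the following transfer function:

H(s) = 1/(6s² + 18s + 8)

Discriminant = 18² - 4×6×8 = 324 - 192 = 132 > 0, so two distinct real poles. Using quadratic formula: s = (-18 ± √132)/(2×6) = (-18 ± √132)/12, with √132 ≈ 11.4891. s₁ ≈ -0.5426, s₂ ≈ -2.4574. Poles: s₁ = -0.5426, s₂ = -2.4574.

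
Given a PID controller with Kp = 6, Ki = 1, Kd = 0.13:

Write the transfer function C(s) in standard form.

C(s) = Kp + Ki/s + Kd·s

Substituting values: C(s) = 6 + 1/s + 0.13s = (0.13s² + 6s + 1)/s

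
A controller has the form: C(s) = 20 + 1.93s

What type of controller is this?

This is a Proportional-Derivative (PD) controller.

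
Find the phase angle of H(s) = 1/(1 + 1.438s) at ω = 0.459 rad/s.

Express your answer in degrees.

Phase = -arctan(ωτ) = -arctan(0.459 × 1.438) = -33.4°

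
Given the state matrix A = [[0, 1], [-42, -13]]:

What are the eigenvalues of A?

det(A - λI) = λ² - (-13)λ + 42 = (λ - (-7))(λ - (-6)). Eigenvalues: -7, -6.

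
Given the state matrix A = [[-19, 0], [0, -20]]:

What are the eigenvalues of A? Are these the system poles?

For diagonal matrix, eigenvalues are diagonal entries: λ₁ = -19, λ₂ = -20. Eigenvalues of A = system poles.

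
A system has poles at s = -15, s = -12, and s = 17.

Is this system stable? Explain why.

Pole(s) at s = 17 are not in the left half-plane. System is unstable.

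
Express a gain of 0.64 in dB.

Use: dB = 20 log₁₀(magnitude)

dB = 20 log₁₀(0.64) = -3.9 dB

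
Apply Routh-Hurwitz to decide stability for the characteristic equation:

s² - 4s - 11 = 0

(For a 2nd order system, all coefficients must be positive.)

Coefficients: 1, -4, -11. b=-4, c=-11 not positive, so system is unstable.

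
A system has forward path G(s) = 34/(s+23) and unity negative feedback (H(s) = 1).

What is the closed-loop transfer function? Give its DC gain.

T(s) = G/(1+GH) = [34/(s+23)] / [1 + 34/(s+23)] = 34/(s+23+34) = 34/(s+57). DC gain = 34/57 = 0.5965.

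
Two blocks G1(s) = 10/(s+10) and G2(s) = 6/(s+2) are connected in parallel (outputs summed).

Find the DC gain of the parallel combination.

Parallel: G_eq = G1 + G2. DC gain = G1(0) + G2(0) = 10/10 + 6/2 = 1 + 3 = 4.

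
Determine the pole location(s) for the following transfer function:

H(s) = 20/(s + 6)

Pole is where denominator = 0: s + 6 = 0, so s = -6.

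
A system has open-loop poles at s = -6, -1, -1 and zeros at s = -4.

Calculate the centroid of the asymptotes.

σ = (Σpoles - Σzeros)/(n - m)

σ = (Σpoles - Σzeros)/(n - m) = (-8 - (-4))/(3 - 1) = -4/2 = -2.0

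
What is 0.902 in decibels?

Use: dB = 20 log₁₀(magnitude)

dB = 20 log₁₀(0.902) = -0.9 dB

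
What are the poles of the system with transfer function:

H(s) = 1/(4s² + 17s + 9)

Discriminant = 17² - 4×4×9 = 289 - 144 = 145 > 0, so two distinct real poles. Using quadratic formula: s = (-17 ± √145)/(2×4) = (-17 ± √145)/8, with √145 ≈ 12.0416. s₁ ≈ -0.6198, s₂ ≈ -3.6302. Poles: s₁ = -0.6198, s₂ = -3.6302.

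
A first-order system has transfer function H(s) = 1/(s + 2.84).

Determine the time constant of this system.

For H(s) = 1/(s + 1/τ), the pole is at -1/τ = -2.84, so τ = 1/2.84 = 0.3521 s.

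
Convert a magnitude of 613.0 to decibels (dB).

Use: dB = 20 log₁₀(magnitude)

dB = 20 log₁₀(613.0) = 55.7 dB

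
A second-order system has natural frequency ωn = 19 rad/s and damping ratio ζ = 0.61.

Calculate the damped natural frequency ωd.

ωd = ωn√(1 - ζ²) = 19√(1 - 0.61²) = 15.06 rad/s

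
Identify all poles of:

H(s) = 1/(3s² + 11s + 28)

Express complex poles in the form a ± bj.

Discriminant = 11² - 4×3×28 = 121 - 336 = -215 < 0, so the poles are a complex conjugate pair s = (-11 ± j√215)/(2×3). Real part = -11/(2×3) = -11/6 ≈ -1.8333; imaginary part = ±√215/(2×3) ≈ 2.4438. Poles: s = -1.8333 ± 2.4438j.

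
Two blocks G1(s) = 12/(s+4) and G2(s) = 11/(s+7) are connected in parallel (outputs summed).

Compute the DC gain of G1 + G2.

Parallel: G_eq = G1 + G2. DC gain = G1(0) + G2(0) = 12/4 + 11/7 = 3 + 1.5714 = 4.5714.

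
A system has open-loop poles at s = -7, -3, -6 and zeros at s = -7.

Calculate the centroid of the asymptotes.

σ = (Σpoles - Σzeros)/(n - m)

σ = (Σpoles - Σzeros)/(n - m) = (-16 - (-7))/(3 - 1) = -9/2 = -4.5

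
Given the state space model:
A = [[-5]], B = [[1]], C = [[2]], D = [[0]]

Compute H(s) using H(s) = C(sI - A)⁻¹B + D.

(sI - A)⁻¹ = 1/(s + 5). H(s) = 2 × 1/(s + 5) + 0 = 2/(s + 5).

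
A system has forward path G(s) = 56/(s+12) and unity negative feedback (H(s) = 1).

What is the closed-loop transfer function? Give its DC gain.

T(s) = G/(1+GH) = [56/(s+12)] / [1 + 56/(s+12)] = 56/(s+12+56) = 56/(s+68). DC gain = 56/68 = 0.8235.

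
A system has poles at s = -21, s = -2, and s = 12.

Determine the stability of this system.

Pole(s) at s = 12 are not in the left half-plane. System is unstable.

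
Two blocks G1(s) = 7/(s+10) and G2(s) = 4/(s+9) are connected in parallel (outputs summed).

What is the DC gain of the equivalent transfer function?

Parallel: G_eq = G1 + G2. DC gain = G1(0) + G2(0) = 7/10 + 4/9 = 0.7 + 0.4444 = 1.1444.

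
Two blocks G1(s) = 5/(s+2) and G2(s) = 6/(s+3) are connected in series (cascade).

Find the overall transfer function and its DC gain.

Series: multiply transfer functions. G_eq = 5/(s+2) × 6/(s+3) = 30/((s+2)(s+3)). DC gain = 30/(2×3) = 5.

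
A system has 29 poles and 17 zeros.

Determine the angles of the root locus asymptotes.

n - m = 29 - 17 = 12. Angles: θk = (2k + 1)·180°/12 = 15°, 45°, 75°, 105°, 135°, 165°, 195°, 225°, 255°, 285°, 315°, 345°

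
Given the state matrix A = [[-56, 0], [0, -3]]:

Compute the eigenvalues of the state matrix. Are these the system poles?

For diagonal matrix, eigenvalues are diagonal entries: λ₁ = -56, λ₂ = -3. Eigenvalues of A = system poles.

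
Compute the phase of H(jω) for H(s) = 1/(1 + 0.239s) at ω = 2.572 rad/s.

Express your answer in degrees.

Phase = -arctan(ωτ) = -arctan(2.572 × 0.239) = -31.6°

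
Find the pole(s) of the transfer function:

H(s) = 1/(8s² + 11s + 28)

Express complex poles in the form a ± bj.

Discriminant = 11² - 4×8×28 = 121 - 896 = -775 < 0, so the poles are a complex conjugate pair s = (-11 ± j√775)/(2×8). Real part = -11/(2×8) = -11/16 = -0.6875; imaginary part = ±√775/(2×8) ≈ 1.7399. Poles: s = -0.6875 ± 1.7399j.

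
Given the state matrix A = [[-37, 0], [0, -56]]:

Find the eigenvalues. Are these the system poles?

For diagonal matrix, eigenvalues are diagonal entries: λ₁ = -37, λ₂ = -56. Eigenvalues of A = system poles.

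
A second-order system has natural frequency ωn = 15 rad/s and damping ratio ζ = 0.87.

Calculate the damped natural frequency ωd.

ωd = ωn√(1 - ζ²) = 15√(1 - 0.87²) = 7.4 rad/s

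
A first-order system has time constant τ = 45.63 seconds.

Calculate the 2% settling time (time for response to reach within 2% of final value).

For first-order system, 2% settling time ≈ 4τ = 4 × 45.63 = 182.52 s.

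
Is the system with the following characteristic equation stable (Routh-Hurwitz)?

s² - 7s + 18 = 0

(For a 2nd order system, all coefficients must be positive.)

Coefficients: 1, -7, 18. b=-7 not positive, so system is unstable.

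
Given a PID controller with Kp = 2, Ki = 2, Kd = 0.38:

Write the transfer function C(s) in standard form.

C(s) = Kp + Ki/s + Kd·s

Substituting values: C(s) = 2 + 2/s + 0.38s = (0.38s² + 2s + 2)/s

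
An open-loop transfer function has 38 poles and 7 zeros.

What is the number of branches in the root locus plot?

Root locus has n branches where n = number of poles = 38.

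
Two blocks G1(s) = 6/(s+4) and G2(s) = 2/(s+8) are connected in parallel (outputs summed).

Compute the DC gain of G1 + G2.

Parallel: G_eq = G1 + G2. DC gain = G1(0) + G2(0) = 6/4 + 2/8 = 1.5 + 0.25 = 1.75.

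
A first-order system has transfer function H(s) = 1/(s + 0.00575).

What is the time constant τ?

For H(s) = 1/(s + 1/τ), the pole is at -1/τ = -0.00575, so τ = 1/0.00575 = 173.9 s.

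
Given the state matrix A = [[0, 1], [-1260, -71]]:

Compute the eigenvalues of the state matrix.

det(A - λI) = λ² - (-71)λ + 1260 = (λ - (-35))(λ - (-36)). Eigenvalues: -35, -36.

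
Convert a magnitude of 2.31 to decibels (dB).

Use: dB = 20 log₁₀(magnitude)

dB = 20 log₁₀(2.31) = 7.3 dB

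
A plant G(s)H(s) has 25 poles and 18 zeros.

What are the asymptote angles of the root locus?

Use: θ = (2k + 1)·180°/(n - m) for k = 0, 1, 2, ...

n - m = 25 - 18 = 7. Angles: θk = (2k + 1)·180°/7 = 25.71°, 77.14°, 128.57°, 180°, 231.43°, 282.86°, 334.29°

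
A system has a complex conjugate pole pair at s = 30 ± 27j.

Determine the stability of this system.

Real part of poles is 30 (> 0, right half-plane). Unstable.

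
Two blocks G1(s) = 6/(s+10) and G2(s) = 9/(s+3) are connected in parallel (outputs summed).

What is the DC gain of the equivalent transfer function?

Parallel: G_eq = G1 + G2. DC gain = G1(0) + G2(0) = 6/10 + 9/3 = 0.6 + 3 = 3.6.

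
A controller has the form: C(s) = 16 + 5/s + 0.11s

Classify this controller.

This is a Proportional-Integral-Derivative (PID) controller.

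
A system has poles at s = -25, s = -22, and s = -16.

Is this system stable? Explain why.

All poles are in the left half-plane. System is stable.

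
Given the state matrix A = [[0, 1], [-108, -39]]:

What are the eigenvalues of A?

det(A - λI) = λ² - (-39)λ + 108 = (λ - (-36))(λ - (-3)). Eigenvalues: -36, -3.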